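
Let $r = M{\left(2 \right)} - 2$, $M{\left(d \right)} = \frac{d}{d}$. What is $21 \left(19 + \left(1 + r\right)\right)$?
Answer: $399$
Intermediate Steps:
$M{\left(d \right)} = 1$
$r = -1$ ($r = 1 - 2 = -1$)
$21 \left(19 + \left(1 + r\right)\right) = 21 \left(19 + \left(1 - 1\right)\right) = 21 \left(19 + 0\right) = 21 \cdot 19 = 399$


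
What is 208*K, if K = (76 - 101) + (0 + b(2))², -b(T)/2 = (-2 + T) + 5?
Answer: 15600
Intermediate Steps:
b(T) = -6 - 2*T (b(T) = -2*((-2 + T) + 5) = -2*(3 + T) = -6 - 2*T)
K = 75 (K = (76 - 101) + (0 + (-6 - 2*2))² = -25 + (0 + (-6 - 4))² = -25 + (0 - 10)² = -25 + (-10)² = -25 + 100 = 75)
208*K = 208*75 = 15600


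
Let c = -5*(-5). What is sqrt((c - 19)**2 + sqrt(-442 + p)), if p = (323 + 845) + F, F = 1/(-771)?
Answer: sqrt(21399876 + 771*sqrt(431563395))/771 ≈ 7.9337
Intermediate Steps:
F = -1/771 ≈ -0.0012970
c = 25
p = 900527/771 (p = (323 + 845) - 1/771 = 1168 - 1/771 = 900527/771 ≈ 1168.0)
sqrt((c - 19)**2 + sqrt(-442 + p)) = sqrt((25 - 19)**2 + sqrt(-442 + 900527/771)) = sqrt(6**2 + sqrt(559745/771)) = sqrt(36 + sqrt(431563395)/771)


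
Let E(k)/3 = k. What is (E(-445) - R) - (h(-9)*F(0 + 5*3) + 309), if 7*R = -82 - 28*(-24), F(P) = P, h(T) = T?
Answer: -11153/7 ≈ -1593.3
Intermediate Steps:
E(k) = 3*k
R = 590/7 (R = (-82 - 28*(-24))/7 = (-82 + 672)/7 = (⅐)*590 = 590/7 ≈ 84.286)
(E(-445) - R) - (h(-9)*F(0 + 5*3) + 309) = (3*(-445) - 1*590/7) - (-9*(0 + 5*3) + 309) = (-1335 - 590/7) - (-9*(0 + 15) + 309) = -9935/7 - (-9*15 + 309) = -9935/7 - (-135 + 309) = -9935/7 - 1*174 = -9935/7 - 174 = -11153/7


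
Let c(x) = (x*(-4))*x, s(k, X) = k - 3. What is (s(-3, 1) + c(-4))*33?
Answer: -2310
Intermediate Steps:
s(k, X) = -3 + k
c(x) = -4*x**2 (c(x) = (-4*x)*x = -4*x**2)
(s(-3, 1) + c(-4))*33 = ((-3 - 3) - 4*(-4)**2)*33 = (-6 - 4*16)*33 = (-6 - 64)*33 = -70*33 = -2310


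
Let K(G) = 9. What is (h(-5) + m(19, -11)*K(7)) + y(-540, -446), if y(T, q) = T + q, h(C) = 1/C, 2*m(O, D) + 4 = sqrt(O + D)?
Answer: -5021/5 + 9*sqrt(2) ≈ -991.47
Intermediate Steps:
m(O, D) = -2 + sqrt(D + O)/2 (m(O, D) = -2 + sqrt(O + D)/2 = -2 + sqrt(D + O)/2)
(h(-5) + m(19, -11)*K(7)) + y(-540, -446) = (1/(-5) + (-2 + sqrt(-11 + 19)/2)*9) + (-540 - 446) = (-1/5 + (-2 + sqrt(8)/2)*9) - 986 = (-1/5 + (-2 + (2*sqrt(2))/2)*9) - 986 = (-1/5 + (-2 + sqrt(2))*9) - 986 = (-1/5 + (-18 + 9*sqrt(2))) - 986 = (-91/5 + 9*sqrt(2)) - 986 = -5021/5 + 9*sqrt(2)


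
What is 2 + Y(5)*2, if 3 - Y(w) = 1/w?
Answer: 38/5 ≈ 7.6000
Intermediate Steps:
Y(w) = 3 - 1/w
2 + Y(5)*2 = 2 + (3 - 1/5)*2 = 2 + (3 - 1*⅕)*2 = 2 + (3 - ⅕)*2 = 2 + (14/5)*2 = 2 + 28/5 = 38/5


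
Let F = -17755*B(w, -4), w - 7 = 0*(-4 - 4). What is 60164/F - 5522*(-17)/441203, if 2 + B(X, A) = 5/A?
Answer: 9834282806/7833559265 ≈ 1.2554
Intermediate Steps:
w = 7 (w = 7 + 0*(-4 - 4) = 7 + 0*(-8) = 7 + 0 = 7)
B(X, A) = -2 + 5/A
F = 230815/4 (F = -17755*(-2 + 5/(-4)) = -17755*(-2 + 5*(-¼)) = -17755*(-2 - 5/4) = -17755*(-13/4) = 230815/4 ≈ 57704.)
60164/F - 5522*(-17)/441203 = 60164/(230815/4) - 5522*(-17)/441203 = 60164*(4/230815) + 93874*(1/441203) = 18512/17755 + 93874/441203 = 9834282806/7833559265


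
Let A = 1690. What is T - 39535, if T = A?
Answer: -37845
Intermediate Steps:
T = 1690
T - 39535 = 1690 - 39535 = -37845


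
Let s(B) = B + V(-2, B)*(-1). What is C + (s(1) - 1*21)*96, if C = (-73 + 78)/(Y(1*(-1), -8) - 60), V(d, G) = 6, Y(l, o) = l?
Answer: -152261/61 ≈ -2496.1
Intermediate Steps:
C = -5/61 (C = (-73 + 78)/(1*(-1) - 60) = 5/(-1 - 60) = 5/(-61) = 5*(-1/61) = -5/61 ≈ -0.081967)
s(B) = -6 + B (s(B) = B + 6*(-1) = B - 6 = -6 + B)
C + (s(1) - 1*21)*96 = -5/61 + ((-6 + 1) - 1*21)*96 = -5/61 + (-5 - 21)*96 = -5/61 - 26*96 = -5/61 - 2496 = -152261/61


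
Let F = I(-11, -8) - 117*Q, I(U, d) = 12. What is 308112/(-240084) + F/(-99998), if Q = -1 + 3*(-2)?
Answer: -2584174465/2000659986 ≈ -1.2917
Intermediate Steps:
Q = -7 (Q = -1 - 6 = -7)
F = 831 (F = 12 - 117*(-7) = 12 + 819 = 831)
308112/(-240084) + F/(-99998) = 308112/(-240084) + 831/(-99998) = 308112*(-1/240084) + 831*(-1/99998) = -25676/20007 - 831/99998 = -2584174465/2000659986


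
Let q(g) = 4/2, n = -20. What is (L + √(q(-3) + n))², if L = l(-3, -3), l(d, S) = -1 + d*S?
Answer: 46 + 48*I*√2 ≈ 46.0 + 67.882*I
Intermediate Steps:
l(d, S) = -1 + S*d
L = 8 (L = -1 - 3*(-3) = -1 + 9 = 8)
q(g) = 2 (q(g) = 4*(½) = 2)
(L + √(q(-3) + n))² = (8 + √(2 - 20))² = (8 + √(-18))² = (8 + 3*I*√2)²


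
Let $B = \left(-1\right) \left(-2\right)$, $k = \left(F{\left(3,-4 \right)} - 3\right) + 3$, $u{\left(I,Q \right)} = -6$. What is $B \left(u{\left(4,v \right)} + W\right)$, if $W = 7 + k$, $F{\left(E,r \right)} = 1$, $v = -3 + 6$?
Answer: $4$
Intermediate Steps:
$v = 3$
$k = 1$ ($k = \left(1 - 3\right) + 3 = -2 + 3 = 1$)
$B = 2$
$W = 8$ ($W = 7 + 1 = 8$)
$B \left(u{\left(4,v \right)} + W\right) = 2 \left(-6 + 8\right) = 2 \cdot 2 = 4$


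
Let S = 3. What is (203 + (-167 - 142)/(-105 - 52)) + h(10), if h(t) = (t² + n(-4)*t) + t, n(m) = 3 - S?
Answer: 49450/157 ≈ 314.97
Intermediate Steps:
n(m) = 0 (n(m) = 3 - 1*3 = 3 - 3 = 0)
h(t) = t + t² (h(t) = (t² + 0*t) + t = (t² + 0) + t = t² + t = t + t²)
(203 + (-167 - 142)/(-105 - 52)) + h(10) = (203 + (-167 - 142)/(-105 - 52)) + 10*(1 + 10) = (203 - 309/(-157)) + 10*11 = (203 - 309*(-1/157)) + 110 = (203 + 309/157) + 110 = 32180/157 + 110 = 49450/157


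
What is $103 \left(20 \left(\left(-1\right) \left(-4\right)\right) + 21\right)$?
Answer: $10403$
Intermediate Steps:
$103 \left(20 \left(\left(-1\right) \left(-4\right)\right) + 21\right) = 103 \left(20 \cdot 4 + 21\right) = 103 \left(80 + 21\right) = 103 \cdot 101 = 10403$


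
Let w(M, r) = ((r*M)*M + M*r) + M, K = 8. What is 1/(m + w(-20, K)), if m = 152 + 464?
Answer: 1/3636 ≈ 0.00027503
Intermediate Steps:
m = 616
w(M, r) = M + M*r + r*M² (w(M, r) = ((M*r)*M + M*r) + M = (r*M² + M*r) + M = (M*r + r*M²) + M = M + M*r + r*M²)
1/(m + w(-20, K)) = 1/(616 - 20*(1 + 8 - 20*8)) = 1/(616 - 20*(1 + 8 - 160)) = 1/(616 - 20*(-151)) = 1/(616 + 3020) = 1/3636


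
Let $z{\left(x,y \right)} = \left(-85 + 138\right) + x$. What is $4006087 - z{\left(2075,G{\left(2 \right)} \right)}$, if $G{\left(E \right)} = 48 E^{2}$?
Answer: $4003959$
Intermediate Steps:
$z{\left(x,y \right)} = 53 + x$
$4006087 - z{\left(2075,G{\left(2 \right)} \right)} = 4006087 - \left(53 + 2075\right) = 4006087 - 2128 = 4003959$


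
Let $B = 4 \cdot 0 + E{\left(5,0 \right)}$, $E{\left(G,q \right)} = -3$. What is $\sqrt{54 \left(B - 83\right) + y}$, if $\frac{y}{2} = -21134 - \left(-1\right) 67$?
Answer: $i \sqrt{46778} \approx 216.28 i$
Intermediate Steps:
$y = -42134$ ($y = 2 \left(-21134 - \left(-1\right) 67\right) = 2 \left(-21134 - -67\right) = 2 \left(-21134 + 67\right) = 2 \left(-21067\right) = -42134$)
$B = -3$ ($B = 4 \cdot 0 - 3 = 0 - 3 = -3$)
$\sqrt{54 \left(B - 83\right) + y} = \sqrt{54 \left(-3 - 83\right) - 42134} = \sqrt{54 \left(-86\right) - 42134} = \sqrt{-4644 - 42134} = \sqrt{-46778} = i \sqrt{46778}$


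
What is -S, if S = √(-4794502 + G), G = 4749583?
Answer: -3*I*√4991 ≈ -211.94*I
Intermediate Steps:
S = 3*I*√4991 (S = √(-4794502 + 4749583) = √(-44919) = 3*I*√4991 ≈ 211.94*I)
-S = -3*I*√4991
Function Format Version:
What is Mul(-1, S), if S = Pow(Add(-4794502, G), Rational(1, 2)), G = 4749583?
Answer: Mul(-3, I, Pow(4991, Rational(1, 2))) ≈ Mul(-211.94, I)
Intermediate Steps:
S = Mul(3, I, Pow(4991, Rational(1, 2))) (S = Pow(Add(-4794502, 4749583), Rational(1, 2)) = Pow(-44919, Rational(1, 2)) = Mul(3, I, Pow(4991, Rational(1, 2))) ≈ Mul(211.94, I))
Mul(-1, S) = Mul(-1, Mul(3, I, Pow(4991, Rational(1, 2)))) = Mul(-3, I, Pow(4991, Rational(1, 2)))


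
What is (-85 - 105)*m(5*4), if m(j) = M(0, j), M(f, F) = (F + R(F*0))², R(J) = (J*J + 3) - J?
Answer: -100510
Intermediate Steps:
R(J) = 3 + J² - J (R(J) = (J² + 3) - J = (3 + J²) - J = 3 + J² - J)
M(f, F) = (3 + F)² (M(f, F) = (F + (3 + (F*0)² - F*0))² = (F + (3 + 0² - 1*0))² = (F + (3 + 0 + 0))² = (F + 3)² = (3 + F)²)
m(j) = (3 + j)²
(-85 - 105)*m(5*4) = (-85 - 105)*(3 + 5*4)² = -190*(3 + 20)² = -190*23² = -190*529 = -100510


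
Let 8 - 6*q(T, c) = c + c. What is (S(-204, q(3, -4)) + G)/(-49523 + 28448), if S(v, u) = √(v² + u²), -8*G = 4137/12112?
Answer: 1379/680694400 - 4*√23413/63225 ≈ -0.0096785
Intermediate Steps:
q(T, c) = 4/3 - c/3 (q(T, c) = 4/3 - (c + c)/6 = 4/3 - c/3)
G = -4137/96896 (G = -4137/(8*12112) = -⅛*4137/12112 = -4137/96896 ≈ -0.042695)
S(v, u) = √(u² + v²)
(S(-204, q(3, -4)) + G)/(-49523 + 28448) = (√((4/3 - ⅓*(-4))² + (-204)²) - 4137/96896)/(-49523 + 28448) = (√((4/3 + 4/3)² + 41616) - 4137/96896)/(-21075) = (√((8/3)² + 41616) - 4137/96896)*(-1/21075) = (√(64/9 + 41616) - 4137/96896)*(-1/21075) = (√(374608/9) - 4137/96896)*(-1/21075) = (4*√23413/3 - 4137/96896)*(-1/21075) = (-4137/96896 + 4*√23413/3)*(-1/21075) = 1379/680694400 - 4*√23413/63225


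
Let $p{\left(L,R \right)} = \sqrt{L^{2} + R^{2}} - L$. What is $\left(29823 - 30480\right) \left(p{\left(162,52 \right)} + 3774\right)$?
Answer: $-2373084 - 1314 \sqrt{7237} \approx -2.4849 \cdot 10^{6}$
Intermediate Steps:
$\left(29823 - 30480\right) \left(p{\left(162,52 \right)} + 3774\right) = \left(29823 - 30480\right) \left(\left(\sqrt{162^{2} + 52^{2}} - 162\right) + 3774\right) = - 657 \left(\left(\sqrt{26244 + 2704} - 162\right) + 3774\right) = - 657 \left(\left(\sqrt{28948} - 162\right) + 3774\right) = - 657 \left(\left(2 \sqrt{7237} - 162\right) + 3774\right) = - 657 \left(\left(-162 + 2 \sqrt{7237}\right) + 3774\right) = - 657 \left(3612 + 2 \sqrt{7237}\right) = -2373084 - 1314 \sqrt{7237}$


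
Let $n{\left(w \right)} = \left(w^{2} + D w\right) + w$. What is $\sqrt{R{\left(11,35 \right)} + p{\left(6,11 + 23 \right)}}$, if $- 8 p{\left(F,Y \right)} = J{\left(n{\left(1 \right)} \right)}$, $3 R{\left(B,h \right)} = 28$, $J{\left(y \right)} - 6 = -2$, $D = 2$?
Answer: $\frac{\sqrt{318}}{6} \approx 2.9721$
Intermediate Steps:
$n{\left(w \right)} = w^{2} + 3 w$ ($n{\left(w \right)} = \left(w^{2} + 2 w\right) + w = w^{2} + 3 w$)
$J{\left(y \right)} = 4$ ($J{\left(y \right)} = 6 - 2 = 4$)
$R{\left(B,h \right)} = \frac{28}{3}$ ($R{\left(B,h \right)} = \frac{1}{3} \cdot 28 = \frac{28}{3}$)
$p{\left(F,Y \right)} = - \frac{1}{2}$ ($p{\left(F,Y \right)} = \left(- \frac{1}{8}\right) 4 = - \frac{1}{2}$)
$\sqrt{R{\left(11,35 \right)} + p{\left(6,11 + 23 \right)}} = \sqrt{\frac{28}{3} - \frac{1}{2}} = \sqrt{\frac{53}{6}} = \frac{\sqrt{318}}{6}$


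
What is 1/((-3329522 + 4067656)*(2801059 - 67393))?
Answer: 1/2017811819244 ≈ 4.9559e-13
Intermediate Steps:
1/((-3329522 + 4067656)*(2801059 - 67393)) = 1/(738134*2733666) = 1/2017811819244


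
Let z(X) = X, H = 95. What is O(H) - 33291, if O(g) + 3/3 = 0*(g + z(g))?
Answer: -33292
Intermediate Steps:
O(g) = -1 (O(g) = -1 + 0*(g + g) = -1 + 0*(2*g) = -1 + 0 = -1)
O(H) - 33291 = -1 - 33291 = -33292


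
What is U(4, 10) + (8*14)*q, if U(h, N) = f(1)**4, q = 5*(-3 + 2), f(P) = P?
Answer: -559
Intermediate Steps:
q = -5 (q = 5*(-1) = -5)
U(h, N) = 1 (U(h, N) = 1**4 = 1)
U(4, 10) + (8*14)*q = 1 + (8*14)*(-5) = 1 + 112*(-5) = 1 - 560 = -559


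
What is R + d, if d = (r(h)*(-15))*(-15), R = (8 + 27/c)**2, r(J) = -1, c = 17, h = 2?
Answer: -38456/289 ≈ -133.07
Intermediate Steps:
R = 26569/289 (R = (8 + 27/17)**2 = (163/17)**2 = 26569/289 ≈ 91.934)
d = -225 (d = -1*(-15)*(-15) = 15*(-15) = -225)
R + d = 26569/289 - 225 = -38456/289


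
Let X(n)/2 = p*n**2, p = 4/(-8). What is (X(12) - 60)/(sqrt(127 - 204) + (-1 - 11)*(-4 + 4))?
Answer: 204*I*sqrt(77)/77 ≈ 23.248*I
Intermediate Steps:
p = -1/2 (p = 4*(-1/8) = -1/2 ≈ -0.50000)
X(n) = -n**2 (X(n) = 2*(-n**2/2) = -n**2)
(X(12) - 60)/(sqrt(127 - 204) + (-1 - 11)*(-4 + 4)) = (-1*12**2 - 60)/(sqrt(127 - 204) + (-1 - 11)*(-4 + 4)) = (-1*144 - 60)/(sqrt(-77) - 12*0) = (-144 - 60)/(I*sqrt(77) + 0) = -204*(-I*sqrt(77)/77) = -(-204)*I*sqrt(77)/77 = 204*I*sqrt(77)/77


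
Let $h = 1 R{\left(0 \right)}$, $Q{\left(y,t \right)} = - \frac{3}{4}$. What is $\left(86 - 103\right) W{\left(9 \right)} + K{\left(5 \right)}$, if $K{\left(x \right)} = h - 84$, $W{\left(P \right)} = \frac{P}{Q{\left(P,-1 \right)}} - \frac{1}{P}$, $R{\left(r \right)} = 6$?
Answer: $\frac{1151}{9} \approx 127.89$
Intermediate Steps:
$Q{\left(y,t \right)} = - \frac{3}{4}$ ($Q{\left(y,t \right)} = \left(-3\right) \frac{1}{4} = - \frac{3}{4}$)
$h = 6$ ($h = 1 \cdot 6 = 6$)
$W{\left(P \right)} = - \frac{1}{P} - \frac{4 P}{3}$ ($W{\left(P \right)} = \frac{P}{- \frac{3}{4}} - \frac{1}{P} = P \left(- \frac{4}{3}\right) - \frac{1}{P} = - \frac{4 P}{3} - \frac{1}{P} = - \frac{1}{P} - \frac{4 P}{3}$)
$K{\left(x \right)} = -78$ ($K{\left(x \right)} = 6 - 84 = -78$)
$\left(86 - 103\right) W{\left(9 \right)} + K{\left(5 \right)} = \left(86 - 103\right) \left(- \frac{1}{9} - 12\right) - 78 = - 17 \left(\left(-1\right) \frac{1}{9} - 12\right) - 78 = - 17 \left(- \frac{1}{9} - 12\right) - 78 = \left(-17\right) \left(- \frac{109}{9}\right) - 78 = \frac{1853}{9} - 78 = \frac{1151}{9}$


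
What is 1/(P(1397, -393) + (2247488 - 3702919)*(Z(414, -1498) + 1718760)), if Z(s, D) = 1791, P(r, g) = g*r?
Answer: -1/2504143811502 ≈ -3.9934e-13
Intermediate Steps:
1/(P(1397, -393) + (2247488 - 3702919)*(Z(414, -1498) + 1718760)) = 1/(-393*1397 + (2247488 - 3702919)*(1791 + 1718760)) = 1/(-549021 - 1455431*1720551) = 1/(-549021 - 2504143262481) = 1/(-2504143811502) = -1/2504143811502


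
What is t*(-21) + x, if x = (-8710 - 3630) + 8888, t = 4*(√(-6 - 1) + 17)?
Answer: -4880 - 84*I*√7 ≈ -4880.0 - 222.24*I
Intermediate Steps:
t = 68 + 4*I*√7 (t = 4*(√(-7) + 17) = 4*(I*√7 + 17) = 4*(17 + I*√7) = 68 + 4*I*√7 ≈ 68.0 + 10.583*I)
x = -3452 (x = -12340 + 8888 = -3452)
t*(-21) + x = (68 + 4*I*√7)*(-21) - 3452 = (-1428 - 84*I*√7) - 3452 = -4880 - 84*I*√7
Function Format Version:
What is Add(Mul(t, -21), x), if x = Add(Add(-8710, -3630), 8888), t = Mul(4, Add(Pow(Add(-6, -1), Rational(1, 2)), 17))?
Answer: Add(-4880, Mul(-84, I, Pow(7, Rational(1, 2)))) ≈ Add(-4880.0, Mul(-222.24, I))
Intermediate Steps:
t = Add(68, Mul(4, I, Pow(7, Rational(1, 2)))) (t = Mul(4, Add(Pow(-7, Rational(1, 2)), 17)) = Mul(4, Add(Mul(I, Pow(7, Rational(1, 2))), 17)) = Mul(4, Add(17, Mul(I, Pow(7, Rational(1, 2))))) = Add(68, Mul(4, I, Pow(7, Rational(1, 2)))) ≈ Add(68.000, Mul(10.583, I)))
x = -3452 (x = Add(-12340, 8888) = -3452)
Add(Mul(t, -21), x) = Add(Mul(Add(68, Mul(4, I, Pow(7, Rational(1, 2)))), -21), -3452) = Add(Add(-1428, Mul(-84, I, Pow(7, Rational(1, 2)))), -3452) = Add(-4880, Mul(-84, I, Pow(7, Rational(1, 2))))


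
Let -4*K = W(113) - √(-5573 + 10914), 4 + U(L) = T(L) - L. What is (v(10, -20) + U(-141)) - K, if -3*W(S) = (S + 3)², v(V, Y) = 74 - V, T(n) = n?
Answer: -3184/3 - 7*√109/4 ≈ -1079.6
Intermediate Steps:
U(L) = -4 (U(L) = -4 + (L - L) = -4 + 0 = -4)
W(S) = -(3 + S)²/3 (W(S) = -(S + 3)²/3 = -(3 + S)²/3)
K = 3364/3 + 7*√109/4 (K = -(-(3 + 113)²/3 - √(-5573 + 10914))/4 = -(-⅓*116² - √5341)/4 = -(-⅓*13456 - 7*√109)/4 = -(-13456/3 - 7*√109)/4 = 3364/3 + 7*√109/4 ≈ 1139.6)
(v(10, -20) + U(-141)) - K = ((74 - 1*10) - 4) - (3364/3 + 7*√109/4) = ((74 - 10) - 4) + (-3364/3 - 7*√109/4) = (64 - 4) + (-3364/3 - 7*√109/4) = 60 + (-3364/3 - 7*√109/4) = -3184/3 - 7*√109/4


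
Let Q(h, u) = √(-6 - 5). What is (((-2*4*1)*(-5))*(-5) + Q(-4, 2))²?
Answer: (200 - I*√11)² ≈ 39989.0 - 1326.6*I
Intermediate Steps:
Q(h, u) = I*√11 (Q(h, u) = √(-11) = I*√11)
(((-2*4*1)*(-5))*(-5) + Q(-4, 2))² = (((-2*4*1)*(-5))*(-5) + I*√11)² = ((-8*1*(-5))*(-5) + I*√11)² = (-8*(-5)*(-5) + I*√11)² = (40*(-5) + I*√11)² = (-200 + I*√11)²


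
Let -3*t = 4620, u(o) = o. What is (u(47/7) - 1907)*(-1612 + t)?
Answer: 41927904/7 ≈ 5.9897e+6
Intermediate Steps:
t = -1540 (t = -⅓*4620 = -1540)
(u(47/7) - 1907)*(-1612 + t) = (47/7 - 1907)*(-1612 - 1540) = (47*(⅐) - 1907)*(-3152) = (47/7 - 1907)*(-3152) = -13302/7*(-3152) = 41927904/7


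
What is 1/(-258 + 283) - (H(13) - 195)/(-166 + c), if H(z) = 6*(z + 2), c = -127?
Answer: -2332/7325 ≈ -0.31836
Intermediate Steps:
H(z) = 12 + 6*z (H(z) = 6*(2 + z) = 12 + 6*z)
1/(-258 + 283) - (H(13) - 195)/(-166 + c) = 1/(-258 + 283) - ((12 + 6*13) - 195)/(-166 - 127) = 1/25 - ((12 + 78) - 195)/(-293) = 1/25 - (90 - 195)*(-1)/293 = 1/25 - (-105)*(-1)/293 = 1/25 - 1*105/293 = 1/25 - 105/293 = -2332/7325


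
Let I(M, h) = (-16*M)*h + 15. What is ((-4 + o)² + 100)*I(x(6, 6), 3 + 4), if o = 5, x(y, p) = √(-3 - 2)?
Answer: 1515 - 11312*I*√5 ≈ 1515.0 - 25294.0*I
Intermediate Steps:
x(y, p) = I*√5 (x(y, p) = √(-5) = I*√5)
I(M, h) = 15 - 16*M*h (I(M, h) = -16*M*h + 15 = 15 - 16*M*h)
((-4 + o)² + 100)*I(x(6, 6), 3 + 4) = ((-4 + 5)² + 100)*(15 - 16*I*√5*(3 + 4)) = (1² + 100)*(15 - 16*I*√5*7) = (1 + 100)*(15 - 112*I*√5) = 101*(15 - 112*I*√5) = 1515 - 11312*I*√5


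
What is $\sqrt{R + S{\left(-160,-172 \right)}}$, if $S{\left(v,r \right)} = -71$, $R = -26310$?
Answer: $i \sqrt{26381} \approx 162.42 i$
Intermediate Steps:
$\sqrt{R + S{\left(-160,-172 \right)}} = \sqrt{-26310 - 71} = \sqrt{-26381} = i \sqrt{26381}$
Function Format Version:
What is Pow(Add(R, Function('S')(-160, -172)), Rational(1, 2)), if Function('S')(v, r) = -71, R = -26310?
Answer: Mul(I, Pow(26381, Rational(1, 2))) ≈ Mul(162.42, I)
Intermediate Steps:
Pow(Add(R, Function('S')(-160, -172)), Rational(1, 2)) = Pow(Add(-26310, -71), Rational(1, 2)) = Pow(-26381, Rational(1, 2)) = Mul(I, Pow(26381, Rational(1, 2)))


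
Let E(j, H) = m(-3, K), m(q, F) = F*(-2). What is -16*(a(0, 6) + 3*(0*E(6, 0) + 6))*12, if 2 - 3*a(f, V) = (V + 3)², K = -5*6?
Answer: 1600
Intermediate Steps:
K = -30
m(q, F) = -2*F
E(j, H) = 60 (E(j, H) = -2*(-30) = 60)
a(f, V) = ⅔ - (3 + V)²/3 (a(f, V) = ⅔ - (V + 3)²/3 = ⅔ - (3 + V)²/3)
-16*(a(0, 6) + 3*(0*E(6, 0) + 6))*12 = -16*((⅔ - (3 + 6)²/3) + 3*(0*60 + 6))*12 = -16*((⅔ - ⅓*9²) + 3*(0 + 6))*12 = -16*((⅔ - ⅓*81) + 3*6)*12 = -16*((⅔ - 27) + 18)*12 = -16*(-79/3 + 18)*12 = -16*(-25/3)*12 = (400/3)*12 = 1600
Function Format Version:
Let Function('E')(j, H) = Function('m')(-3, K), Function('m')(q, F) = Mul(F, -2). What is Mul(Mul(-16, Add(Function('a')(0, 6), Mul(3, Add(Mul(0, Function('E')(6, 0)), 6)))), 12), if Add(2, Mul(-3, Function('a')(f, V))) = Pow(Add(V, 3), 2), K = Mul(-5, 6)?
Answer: 1600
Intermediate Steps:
K = -30
Function('m')(q, F) = Mul(-2, F)
Function('E')(j, H) = 60 (Function('E')(j, H) = Mul(-2, -30) = 60)
Function('a')(f, V) = Add(Rational(2, 3), Mul(Rational(-1, 3), Pow(Add(3, V), 2))) (Function('a')(f, V) = Add(Rational(2, 3), Mul(Rational(-1, 3), Pow(Add(V, 3), 2))) = Add(Rational(2, 3), Mul(Rational(-1, 3), Pow(Add(3, V), 2))))
Mul(Mul(-16, Add(Function('a')(0, 6), Mul(3, Add(Mul(0, Function('E')(6, 0)), 6)))), 12) = Mul(Mul(-16, Add(Add(Rational(2, 3), Mul(Rational(-1, 3), Pow(Add(3, 6), 2))), Mul(3, Add(Mul(0, 60), 6)))), 12) = Mul(Mul(-16, Add(Add(Rational(2, 3), Mul(Rational(-1, 3), Pow(9, 2))), Mul(3, Add(0, 6)))), 12) = Mul(Mul(-16, Add(Add(Rational(2, 3), Mul(Rational(-1, 3), 81)), Mul(3, 6))), 12) = Mul(Mul(-16, Add(Add(Rational(2, 3), -27), 18)), 12) = Mul(Mul(-16, Add(Rational(-79, 3), 18)), 12) = Mul(Mul(-16, Rational(-25, 3)), 12) = Mul(Rational(400, 3), 12) = 1600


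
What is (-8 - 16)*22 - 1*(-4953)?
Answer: 4425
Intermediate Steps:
(-8 - 16)*22 - 1*(-4953) = -24*22 + 4953 = -528 + 4953 = 4425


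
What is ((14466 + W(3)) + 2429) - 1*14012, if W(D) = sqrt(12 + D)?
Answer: 2883 + sqrt(15) ≈ 2886.9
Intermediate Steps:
((14466 + W(3)) + 2429) - 1*14012 = ((14466 + sqrt(12 + 3)) + 2429) - 1*14012 = ((14466 + sqrt(15)) + 2429) - 14012 = (16895 + sqrt(15)) - 14012 = 2883 + sqrt(15)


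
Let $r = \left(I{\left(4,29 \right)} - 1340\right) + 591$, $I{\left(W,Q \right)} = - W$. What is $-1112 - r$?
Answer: $-359$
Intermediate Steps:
$r = -753$ ($r = \left(\left(-1\right) 4 - 1340\right) + 591 = \left(-4 - 1340\right) + 591 = -1344 + 591 = -753$)
$-1112 - r = -1112 - -753 = -1112 + 753 = -359$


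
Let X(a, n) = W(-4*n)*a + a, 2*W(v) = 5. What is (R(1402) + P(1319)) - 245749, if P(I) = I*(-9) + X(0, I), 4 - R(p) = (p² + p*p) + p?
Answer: -4190226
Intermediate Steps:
W(v) = 5/2 (W(v) = (½)*5 = 5/2)
X(a, n) = 7*a/2 (X(a, n) = 5*a/2 + a = 7*a/2)
R(p) = 4 - p - 2*p² (R(p) = 4 - ((p² + p*p) + p) = 4 - ((p² + p²) + p) = 4 - (2*p² + p) = 4 - (p + 2*p²) = 4 + (-p - 2*p²) = 4 - p - 2*p²)
P(I) = -9*I (P(I) = I*(-9) + (7/2)*0 = -9*I + 0 = -9*I)
(R(1402) + P(1319)) - 245749 = ((4 - 1*1402 - 2*1402²) - 9*1319) - 245749 = ((4 - 1402 - 2*1965604) - 11871) - 245749 = ((4 - 1402 - 3931208) - 11871) - 245749 = (-3932606 - 11871) - 245749 = -3944477 - 245749 = -4190226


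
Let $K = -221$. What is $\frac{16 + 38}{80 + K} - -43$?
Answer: $\frac{2003}{47} \approx 42.617$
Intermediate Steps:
$\frac{16 + 38}{80 + K} - -43 = \frac{16 + 38}{80 - 221} - -43 = \frac{54}{-141} + 43 = 54 \left(- \frac{1}{141}\right) + 43 = - \frac{18}{47} + 43 = \frac{2003}{47}$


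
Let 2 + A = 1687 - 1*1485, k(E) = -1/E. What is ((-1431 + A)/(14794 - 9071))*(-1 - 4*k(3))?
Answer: -1231/17169 ≈ -0.071699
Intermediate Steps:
A = 200 (A = -2 + (1687 - 1*1485) = -2 + (1687 - 1485) = -2 + 202 = 200)
((-1431 + A)/(14794 - 9071))*(-1 - 4*k(3)) = ((-1431 + 200)/(14794 - 9071))*(-1 - (-4)/3) = (-1231/5723)*(-1 - (-4)/3) = (-1231*1/5723)*(-1 - 4*(-⅓)) = -1231*(-1 + 4/3)/5723 = -1231/5723*⅓ = -1231/17169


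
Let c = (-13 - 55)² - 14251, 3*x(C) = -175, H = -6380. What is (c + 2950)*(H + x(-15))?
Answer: 128966255/3 ≈ 4.2989e+7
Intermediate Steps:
x(C) = -175/3 (x(C) = (⅓)*(-175) = -175/3)
c = -9627 (c = (-68)² - 14251 = 4624 - 14251 = -9627)
(c + 2950)*(H + x(-15)) = (-9627 + 2950)*(-6380 - 175/3) = -6677*(-19315/3) = 128966255/3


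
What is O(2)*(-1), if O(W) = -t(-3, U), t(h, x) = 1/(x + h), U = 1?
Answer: -1/2 ≈ -0.50000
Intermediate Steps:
t(h, x) = 1/(h + x)
O(W) = 1/2 (O(W) = -1/(-3 + 1) = -1/(-2) = -1*(-1/2) = 1/2)
O(2)*(-1) = (1/2)*(-1) = -1/2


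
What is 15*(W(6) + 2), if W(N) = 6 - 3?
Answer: 75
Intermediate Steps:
W(N) = 3
15*(W(6) + 2) = 15*(3 + 2) = 15*5 = 75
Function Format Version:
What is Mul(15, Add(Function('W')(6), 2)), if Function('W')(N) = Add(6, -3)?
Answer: 75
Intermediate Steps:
Function('W')(N) = 3
Mul(15, Add(Function('W')(6), 2)) = Mul(15, Add(3, 2)) = Mul(15, 5) = 75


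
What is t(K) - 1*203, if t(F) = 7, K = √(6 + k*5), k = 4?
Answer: -196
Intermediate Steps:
K = √26 (K = √(6 + 4*5) = √(6 + 20) = √26 ≈ 5.0990)
t(K) - 1*203 = 7 - 1*203 = 7 - 203 = -196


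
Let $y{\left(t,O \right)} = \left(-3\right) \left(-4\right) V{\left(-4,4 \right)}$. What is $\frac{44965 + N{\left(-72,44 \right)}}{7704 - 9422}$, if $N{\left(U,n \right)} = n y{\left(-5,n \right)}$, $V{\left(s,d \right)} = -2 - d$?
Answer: $- \frac{41797}{1718} \approx -24.329$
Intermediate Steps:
$y{\left(t,O \right)} = -72$ ($y{\left(t,O \right)} = \left(-3\right) \left(-4\right) \left(-2 - 4\right) = 12 \left(-2 - 4\right) = 12 \left(-6\right) = -72$)
$N{\left(U,n \right)} = - 72 n$ ($N{\left(U,n \right)} = n \left(-72\right) = - 72 n$)
$\frac{44965 + N{\left(-72,44 \right)}}{7704 - 9422} = \frac{44965 - 3168}{7704 - 9422} = \frac{44965 - 3168}{-1718} = 41797 \left(- \frac{1}{1718}\right) = - \frac{41797}{1718}$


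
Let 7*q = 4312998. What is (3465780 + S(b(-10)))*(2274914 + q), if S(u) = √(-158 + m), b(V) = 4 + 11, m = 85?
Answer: 70138362308880/7 + 20237396*I*√73/7 ≈ 1.002e+13 + 2.4701e+7*I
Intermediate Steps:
q = 4312998/7 (q = (⅐)*4312998 = 4312998/7 ≈ 6.1614e+5)
b(V) = 15
S(u) = I*√73 (S(u) = √(-158 + 85) = √(-73) = I*√73)
(3465780 + S(b(-10)))*(2274914 + q) = (3465780 + I*√73)*(2274914 + 4312998/7) = (3465780 + I*√73)*(20237396/7) = 70138362308880/7 + 20237396*I*√73/7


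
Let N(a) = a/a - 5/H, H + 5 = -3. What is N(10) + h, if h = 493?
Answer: 3957/8 ≈ 494.63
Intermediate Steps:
H = -8 (H = -5 - 3 = -8)
N(a) = 13/8 (N(a) = a/a - 5/(-8) = 1 - 5*(-1/8) = 1 + 5/8 = 13/8)
N(10) + h = 13/8 + 493 = 3957/8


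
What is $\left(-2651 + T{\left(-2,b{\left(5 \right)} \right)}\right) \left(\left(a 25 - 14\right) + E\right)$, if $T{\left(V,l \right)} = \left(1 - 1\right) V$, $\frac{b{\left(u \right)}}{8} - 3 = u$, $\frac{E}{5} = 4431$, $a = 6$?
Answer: $-59093441$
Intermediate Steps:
$E = 22155$ ($E = 5 \cdot 4431 = 22155$)
$b{\left(u \right)} = 24 + 8 u$
$T{\left(V,l \right)} = 0$ ($T{\left(V,l \right)} = 0 V = 0$)
$\left(-2651 + T{\left(-2,b{\left(5 \right)} \right)}\right) \left(\left(a 25 - 14\right) + E\right) = \left(-2651 + 0\right) \left(\left(6 \cdot 25 - 14\right) + 22155\right) = - 2651 \left(\left(150 - 14\right) + 22155\right) = - 2651 \left(136 + 22155\right) = \left(-2651\right) 22291 = -59093441$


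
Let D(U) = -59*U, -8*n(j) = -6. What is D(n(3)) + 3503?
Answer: 13835/4 ≈ 3458.8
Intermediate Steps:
n(j) = ¾ (n(j) = -⅛*(-6) = ¾)
D(n(3)) + 3503 = -59*¾ + 3503 = -177/4 + 3503 = 13835/4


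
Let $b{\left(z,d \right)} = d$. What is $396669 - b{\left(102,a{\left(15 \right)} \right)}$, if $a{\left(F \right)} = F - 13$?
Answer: $396667$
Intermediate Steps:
$a{\left(F \right)} = -13 + F$ ($a{\left(F \right)} = F - 13 = -13 + F$)
$396669 - b{\left(102,a{\left(15 \right)} \right)} = 396669 - \left(-13 + 15\right) = 396669 - 2 = 396667$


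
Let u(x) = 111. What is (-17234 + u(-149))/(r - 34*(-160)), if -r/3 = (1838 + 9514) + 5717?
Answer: 17123/45767 ≈ 0.37413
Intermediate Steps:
r = -51207 (r = -3*((1838 + 9514) + 5717) = -3*(11352 + 5717) = -3*17069 = -51207)
(-17234 + u(-149))/(r - 34*(-160)) = (-17234 + 111)/(-51207 - 34*(-160)) = -17123/(-51207 + 5440) = -17123/(-45767) = -17123*(-1/45767) = 17123/45767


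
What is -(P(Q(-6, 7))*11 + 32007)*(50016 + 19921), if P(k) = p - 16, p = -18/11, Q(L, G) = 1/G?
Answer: -2224905781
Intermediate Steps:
p = -18/11 (p = -18*1/11 = -18/11 ≈ -1.6364)
P(k) = -194/11 (P(k) = -18/11 - 16 = -194/11)
-(P(Q(-6, 7))*11 + 32007)*(50016 + 19921) = -(-194/11*11 + 32007)*(50016 + 19921) = -(-194 + 32007)*69937 = -31813*69937 = -1*2224905781 = -2224905781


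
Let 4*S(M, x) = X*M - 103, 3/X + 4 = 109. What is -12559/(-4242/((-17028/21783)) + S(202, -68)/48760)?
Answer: -40551594344800/17521752746781 ≈ -2.3144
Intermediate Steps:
X = 1/35 (X = 3/(-4 + 109) = 3/105 = 3*(1/105) = 1/35 ≈ 0.028571)
S(M, x) = -103/4 + M/140 (S(M, x) = (M/35 - 103)/4 = (-103 + M/35)/4 = -103/4 + M/140)
-12559/(-4242/((-17028/21783)) + S(202, -68)/48760) = -12559/(-4242/((-17028/21783)) + (-103/4 + (1/140)*202)/48760) = -12559/(-4242/((-17028*1/21783)) + (-103/4 + 101/70)*(1/48760)) = -12559/(-4242/(-5676/7261) - 3403/140*1/48760) = -12559/(-4242*(-7261/5676) - 3403/6826400) = -12559/(5133527/946 - 3403/6826400) = -12559/17521752746781/3228887200 = -12559*3228887200/17521752746781 = -40551594344800/17521752746781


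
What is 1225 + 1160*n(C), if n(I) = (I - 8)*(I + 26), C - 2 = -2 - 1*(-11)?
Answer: 129985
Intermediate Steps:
C = 11 (C = 2 + (-2 - 1*(-11)) = 2 + (-2 + 11) = 2 + 9 = 11)
n(I) = (-8 + I)*(26 + I)
1225 + 1160*n(C) = 1225 + 1160*(-208 + 11**2 + 18*11) = 1225 + 1160*(-208 + 121 + 198) = 1225 + 1160*111 = 1225 + 128760 = 129985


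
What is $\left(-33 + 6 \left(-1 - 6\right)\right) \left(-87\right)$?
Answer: $6525$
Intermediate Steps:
$\left(-33 + 6 \left(-1 - 6\right)\right) \left(-87\right) = \left(-33 + 6 \left(-7\right)\right) \left(-87\right) = \left(-33 - 42\right) \left(-87\right) = \left(-75\right) \left(-87\right) = 6525$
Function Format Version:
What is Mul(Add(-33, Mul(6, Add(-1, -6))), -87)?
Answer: 6525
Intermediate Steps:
Mul(Add(-33, Mul(6, Add(-1, -6))), -87) = Mul(Add(-33, Mul(6, -7)), -87) = Mul(Add(-33, -42), -87) = Mul(-75, -87) = 6525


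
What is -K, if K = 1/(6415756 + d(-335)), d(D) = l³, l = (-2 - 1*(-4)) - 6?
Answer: -1/6415692 ≈ -1.5587e-7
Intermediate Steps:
l = -4 (l = (-2 + 4) - 6 = 2 - 6 = -4)
d(D) = -64 (d(D) = (-4)³ = -64)
K = 1/6415692 (K = 1/(6415756 - 64) = 1/6415692 ≈ 1.5587e-7)
-K = -1*1/6415692 = -1/6415692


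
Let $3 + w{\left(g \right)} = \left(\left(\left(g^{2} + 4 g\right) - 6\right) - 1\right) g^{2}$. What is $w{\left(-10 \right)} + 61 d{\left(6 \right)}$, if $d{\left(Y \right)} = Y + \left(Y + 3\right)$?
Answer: $6212$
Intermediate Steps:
$w{\left(g \right)} = -3 + g^{2} \left(-7 + g^{2} + 4 g\right)$ ($w{\left(g \right)} = -3 + \left(\left(\left(g^{2} + 4 g\right) - 6\right) - 1\right) g^{2} = -3 + \left(\left(-6 + g^{2} + 4 g\right) - 1\right) g^{2} = -3 + \left(-7 + g^{2} + 4 g\right) g^{2} = -3 + g^{2} \left(-7 + g^{2} + 4 g\right)$)
$d{\left(Y \right)} = 3 + 2 Y$ ($d{\left(Y \right)} = Y + \left(3 + Y\right) = 3 + 2 Y$)
$w{\left(-10 \right)} + 61 d{\left(6 \right)} = \left(-3 + \left(-10\right)^{4} - 7 \left(-10\right)^{2} + 4 \left(-10\right)^{3}\right) + 61 \left(3 + 2 \cdot 6\right) = \left(-3 + 10000 - 700 + 4 \left(-1000\right)\right) + 61 \left(3 + 12\right) = \left(-3 + 10000 - 700 - 4000\right) + 61 \cdot 15 = 5297 + 915 = 6212$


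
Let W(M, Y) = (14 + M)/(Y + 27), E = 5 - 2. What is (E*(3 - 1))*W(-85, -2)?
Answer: -426/25 ≈ -17.040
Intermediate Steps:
E = 3
W(M, Y) = (14 + M)/(27 + Y)
(E*(3 - 1))*W(-85, -2) = (3*(3 - 1))*((14 - 85)/(27 - 2)) = (3*2)*(-71/25) = 6*((1/25)*(-71)) = 6*(-71/25) = -426/25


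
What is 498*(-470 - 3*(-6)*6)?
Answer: -180276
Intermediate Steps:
498*(-470 - 3*(-6)*6) = 498*(-470 + 18*6) = 498*(-470 + 108) = 498*(-362) = -180276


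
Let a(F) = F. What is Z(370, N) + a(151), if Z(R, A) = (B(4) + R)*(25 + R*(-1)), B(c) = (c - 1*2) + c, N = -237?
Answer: -129569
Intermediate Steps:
B(c) = -2 + 2*c (B(c) = (c - 2) + c = (-2 + c) + c = -2 + 2*c)
Z(R, A) = (6 + R)*(25 - R) (Z(R, A) = ((-2 + 2*4) + R)*(25 + R*(-1)) = ((-2 + 8) + R)*(25 - R) = (6 + R)*(25 - R))
Z(370, N) + a(151) = (150 - 1*370² + 19*370) + 151 = (150 - 1*136900 + 7030) + 151 = (150 - 136900 + 7030) + 151 = -129720 + 151 = -129569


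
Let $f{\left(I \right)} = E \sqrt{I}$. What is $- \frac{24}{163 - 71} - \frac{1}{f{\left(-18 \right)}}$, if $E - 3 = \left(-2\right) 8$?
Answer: $- \frac{6}{23} - \frac{i \sqrt{2}}{78} \approx -0.26087 - 0.018131 i$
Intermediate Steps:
$E = -13$ ($E = 3 - 16 = -13$)
$f{\left(I \right)} = - 13 \sqrt{I}$
$- \frac{24}{163 - 71} - \frac{1}{f{\left(-18 \right)}} = - \frac{24}{163 - 71} - \frac{1}{\left(-13\right) \sqrt{-18}} = - \frac{24}{92} - \frac{1}{\left(-13\right) 3 i \sqrt{2}} = \left(-24\right) \frac{1}{92} - \frac{1}{\left(-39\right) i \sqrt{2}} = - \frac{6}{23} - \frac{i \sqrt{2}}{78}$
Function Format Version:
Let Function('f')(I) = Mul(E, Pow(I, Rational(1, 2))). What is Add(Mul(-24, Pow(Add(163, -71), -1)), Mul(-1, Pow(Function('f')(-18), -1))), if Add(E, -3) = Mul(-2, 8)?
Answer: Add(Rational(-6, 23), Mul(Rational(-1, 78), I, Pow(2, Rational(1, 2)))) ≈ Add(-0.26087, Mul(-0.018131, I))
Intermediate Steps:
E = -13 (E = Add(3, Mul(-2, 8)) = Add(3, -16) = -13)
Function('f')(I) = Mul(-13, Pow(I, Rational(1, 2)))
Add(Mul(-24, Pow(Add(163, -71), -1)), Mul(-1, Pow(Function('f')(-18), -1))) = Add(Mul(-24, Pow(Add(163, -71), -1)), Mul(-1, Pow(Mul(-13, Pow(-18, Rational(1, 2))), -1))) = Add(Mul(-24, Pow(92, -1)), Mul(-1, Pow(Mul(-13, Mul(3, I, Pow(2, Rational(1, 2)))), -1))) = Add(Mul(-24, Rational(1, 92)), Mul(-1, Pow(Mul(-39, I, Pow(2, Rational(1, 2))), -1))) = Add(Rational(-6, 23), Mul(-1, Mul(Rational(1, 78), I, Pow(2, Rational(1, 2))))) = Add(Rational(-6, 23), Mul(Rational(-1, 78), I, Pow(2, Rational(1, 2))))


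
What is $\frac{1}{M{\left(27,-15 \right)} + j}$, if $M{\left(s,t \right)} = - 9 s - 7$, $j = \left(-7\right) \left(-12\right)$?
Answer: $- \frac{1}{166} \approx -0.0060241$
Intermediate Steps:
$j = 84$
$M{\left(s,t \right)} = -7 - 9 s$
$\frac{1}{M{\left(27,-15 \right)} + j} = \frac{1}{\left(-7 - 243\right) + 84} = \frac{1}{-250 + 84} = \frac{1}{-166} = - \frac{1}{166}$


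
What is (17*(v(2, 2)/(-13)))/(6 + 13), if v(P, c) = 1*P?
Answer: -34/247 ≈ -0.13765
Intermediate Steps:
v(P, c) = P
(17*(v(2, 2)/(-13)))/(6 + 13) = (17*(2/(-13)))/(6 + 13) = (17*(2*(-1/13)))/19 = (17*(-2/13))*(1/19) = -34/13*1/19 = -34/247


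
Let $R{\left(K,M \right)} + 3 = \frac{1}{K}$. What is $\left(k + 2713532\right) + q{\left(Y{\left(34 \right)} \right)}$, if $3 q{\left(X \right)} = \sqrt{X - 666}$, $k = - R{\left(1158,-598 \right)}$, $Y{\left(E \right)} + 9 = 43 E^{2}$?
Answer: $\frac{3142273529}{1158} + \frac{\sqrt{49033}}{3} \approx 2.7136 \cdot 10^{6}$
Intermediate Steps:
$R{\left(K,M \right)} = -3 + \frac{1}{K}$
$Y{\left(E \right)} = -9 + 43 E^{2}$
$k = \frac{3473}{1158}$ ($k = - (-3 + \frac{1}{1158}) = \left(-1\right) \left(- \frac{3473}{1158}\right) = \frac{3473}{1158} \approx 2.9991$)
$q{\left(X \right)} = \frac{\sqrt{-666 + X}}{3}$ ($q{\left(X \right)} = \frac{\sqrt{X - 666}}{3} = \frac{\sqrt{-666 + X}}{3}$)
$\left(k + 2713532\right) + q{\left(Y{\left(34 \right)} \right)} = \left(\frac{3473}{1158} + 2713532\right) + \frac{\sqrt{-666 - \left(9 - 43 \cdot 34^{2}\right)}}{3} = \frac{3142273529}{1158} + \frac{\sqrt{-666 + \left(-9 + 43 \cdot 1156\right)}}{3} = \frac{3142273529}{1158} + \frac{\sqrt{-666 + \left(-9 + 49708\right)}}{3} = \frac{3142273529}{1158} + \frac{\sqrt{-666 + 49699}}{3} = \frac{3142273529}{1158} + \frac{\sqrt{49033}}{3}$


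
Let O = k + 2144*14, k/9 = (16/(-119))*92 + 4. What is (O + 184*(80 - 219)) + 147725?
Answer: 18098671/119 ≈ 1.5209e+5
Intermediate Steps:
k = -8964/119 (k = 9*((16/(-119))*92 + 4) = 9*((16*(-1/119))*92 + 4) = 9*(-16/119*92 + 4) = 9*(-1472/119 + 4) = 9*(-996/119) = -8964/119 ≈ -75.328)
O = 3562940/119 (O = -8964/119 + 2144*14 = -8964/119 + 30016 = 3562940/119 ≈ 29941.)
(O + 184*(80 - 219)) + 147725 = (3562940/119 + 184*(80 - 219)) + 147725 = (3562940/119 + 184*(-139)) + 147725 = (3562940/119 - 25576) + 147725 = 519396/119 + 147725 = 18098671/119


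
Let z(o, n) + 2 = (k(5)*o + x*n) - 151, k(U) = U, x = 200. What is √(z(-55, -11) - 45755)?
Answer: I*√48383 ≈ 219.96*I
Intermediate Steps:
z(o, n) = -153 + 5*o + 200*n (z(o, n) = -2 + ((5*o + 200*n) - 151) = -2 + (-151 + 5*o + 200*n) = -153 + 5*o + 200*n)
√(z(-55, -11) - 45755) = √((-153 + 5*(-55) + 200*(-11)) - 45755) = √((-153 - 275 - 2200) - 45755) = √(-2628 - 45755) = √(-48383) = I*√48383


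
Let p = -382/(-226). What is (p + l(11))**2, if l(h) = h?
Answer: 2056356/12769 ≈ 161.04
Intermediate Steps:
p = 191/113 (p = -382*(-1/226) = 191/113 ≈ 1.6903)
(p + l(11))**2 = (191/113 + 11)**2 = (1434/113)**2 = 2056356/12769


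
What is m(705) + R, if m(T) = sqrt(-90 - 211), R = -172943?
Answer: -172943 + I*sqrt(301) ≈ -1.7294e+5 + 17.349*I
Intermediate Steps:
m(T) = I*sqrt(301) (m(T) = sqrt(-301) = I*sqrt(301))
m(705) + R = I*sqrt(301) - 172943 = -172943 + I*sqrt(301)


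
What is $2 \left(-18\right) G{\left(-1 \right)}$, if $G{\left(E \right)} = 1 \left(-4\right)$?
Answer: $144$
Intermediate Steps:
$G{\left(E \right)} = -4$
$2 \left(-18\right) G{\left(-1 \right)} = 2 \left(-18\right) \left(-4\right) = \left(-36\right) \left(-4\right) = 144$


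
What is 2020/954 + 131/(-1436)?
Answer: 1387873/684972 ≈ 2.0262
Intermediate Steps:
2020/954 + 131/(-1436) = 2020*(1/954) + 131*(-1/1436) = 1010/477 - 131/1436 = 1387873/684972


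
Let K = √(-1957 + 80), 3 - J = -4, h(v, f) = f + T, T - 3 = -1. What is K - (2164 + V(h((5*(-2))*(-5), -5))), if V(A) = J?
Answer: -2171 + I*√1877 ≈ -2171.0 + 43.324*I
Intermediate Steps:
T = 2 (T = 3 - 1 = 2)
h(v, f) = 2 + f (h(v, f) = f + 2 = 2 + f)
J = 7 (J = 3 - 1*(-4) = 3 + 4 = 7)
V(A) = 7
K = I*√1877 (K = √(-1877) = I*√1877 ≈ 43.324*I)
K - (2164 + V(h((5*(-2))*(-5), -5))) = I*√1877 - (2164 + 7) = I*√1877 - 1*2171 = I*√1877 - 2171 = -2171 + I*√1877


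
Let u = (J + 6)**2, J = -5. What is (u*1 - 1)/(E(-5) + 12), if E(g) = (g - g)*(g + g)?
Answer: 0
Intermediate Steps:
u = 1 (u = (-5 + 6)**2 = 1**2 = 1)
E(g) = 0 (E(g) = 0*(2*g) = 0)
(u*1 - 1)/(E(-5) + 12) = (1*1 - 1)/(0 + 12) = (1 - 1)/12 = (1/12)*0 = 0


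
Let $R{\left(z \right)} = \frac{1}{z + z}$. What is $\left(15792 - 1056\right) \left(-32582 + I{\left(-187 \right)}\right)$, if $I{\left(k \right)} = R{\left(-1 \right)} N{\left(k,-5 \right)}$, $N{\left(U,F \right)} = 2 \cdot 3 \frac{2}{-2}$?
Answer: $-480084144$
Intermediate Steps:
$R{\left(z \right)} = \frac{1}{2 z}$
$N{\left(U,F \right)} = -6$ ($N{\left(U,F \right)} = 6 \cdot 2 \left(- \frac{1}{2}\right) = 6 \left(-1\right) = -6$)
$I{\left(k \right)} = 3$ ($I{\left(k \right)} = \frac{1}{2 \left(-1\right)} \left(-6\right) = \frac{1}{2} \left(-1\right) \left(-6\right) = \left(- \frac{1}{2}\right) \left(-6\right) = 3$)
$\left(15792 - 1056\right) \left(-32582 + I{\left(-187 \right)}\right) = \left(15792 - 1056\right) \left(-32582 + 3\right) = 14736 \left(-32579\right) = -480084144$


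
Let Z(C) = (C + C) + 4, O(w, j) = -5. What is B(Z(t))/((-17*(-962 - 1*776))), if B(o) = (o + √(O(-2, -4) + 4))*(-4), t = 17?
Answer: -76/14773 - 2*I/14773 ≈ -0.0051445 - 0.00013538*I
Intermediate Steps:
Z(C) = 4 + 2*C (Z(C) = 2*C + 4 = 4 + 2*C)
B(o) = -4*I - 4*o (B(o) = (o + √(-5 + 4))*(-4) = (o + √(-1))*(-4) = (o + I)*(-4) = (I + o)*(-4) = -4*I - 4*o)
B(Z(t))/((-17*(-962 - 1*776))) = (-4*I - 4*(4 + 2*17))/((-17*(-962 - 1*776))) = (-4*I - 4*(4 + 34))/((-17*(-962 - 776))) = (-4*I - 4*38)/((-17*(-1738))) = (-4*I - 152)/29546 = (-152 - 4*I)*(1/29546) = -76/14773 - 2*I/14773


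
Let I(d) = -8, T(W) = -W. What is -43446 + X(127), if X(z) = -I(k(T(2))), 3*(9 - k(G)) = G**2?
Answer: -43438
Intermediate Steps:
k(G) = 9 - G**2/3
X(z) = 8 (X(z) = -1*(-8) = 8)
-43446 + X(127) = -43446 + 8 = -43438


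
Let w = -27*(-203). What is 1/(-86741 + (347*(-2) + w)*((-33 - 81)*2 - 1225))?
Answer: -1/7042252 ≈ -1.4200e-7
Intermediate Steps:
w = 5481
1/(-86741 + (347*(-2) + w)*((-33 - 81)*2 - 1225)) = 1/(-86741 + (347*(-2) + 5481)*((-33 - 81)*2 - 1225)) = 1/(-86741 + (-694 + 5481)*(-114*2 - 1225)) = 1/(-86741 + 4787*(-228 - 1225)) = 1/(-86741 + 4787*(-1453)) = 1/(-86741 - 6955511) = 1/(-7042252) = -1/7042252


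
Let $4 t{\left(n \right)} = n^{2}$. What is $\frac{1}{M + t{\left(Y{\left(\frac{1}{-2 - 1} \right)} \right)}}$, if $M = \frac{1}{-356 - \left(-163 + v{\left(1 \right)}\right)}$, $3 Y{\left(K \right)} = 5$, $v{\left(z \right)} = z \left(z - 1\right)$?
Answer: $\frac{6948}{4789} \approx 1.4508$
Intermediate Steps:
$v{\left(z \right)} = z \left(-1 + z\right)$
$Y{\left(K \right)} = \frac{5}{3}$ ($Y{\left(K \right)} = \frac{1}{3} \cdot 5 = \frac{5}{3}$)
$t{\left(n \right)} = \frac{n^{2}}{4}$
$M = - \frac{1}{193}$ ($M = \frac{1}{-356 + \left(163 - 1 \left(-1 + 1\right)\right)} = \frac{1}{-356 + \left(163 - 1 \cdot 0\right)} = \frac{1}{-356 + \left(163 - 0\right)} = \frac{1}{-356 + \left(163 + 0\right)} = \frac{1}{-356 + 163} = \frac{1}{-193} = - \frac{1}{193} \approx -0.0051813$)
$\frac{1}{M + t{\left(Y{\left(\frac{1}{-2 - 1} \right)} \right)}} = \frac{1}{- \frac{1}{193} + \frac{\left(\frac{5}{3}\right)^{2}}{4}} = \frac{1}{- \frac{1}{193} + \frac{1}{4} \cdot \frac{25}{9}} = \frac{1}{- \frac{1}{193} + \frac{25}{36}} = \frac{1}{\frac{4789}{6948}} = \frac{6948}{4789}$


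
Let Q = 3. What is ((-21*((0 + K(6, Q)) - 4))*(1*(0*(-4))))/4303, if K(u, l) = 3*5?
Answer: 0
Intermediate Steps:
K(u, l) = 15
((-21*((0 + K(6, Q)) - 4))*(1*(0*(-4))))/4303 = ((-21*((0 + 15) - 4))*(1*(0*(-4))))/4303 = ((-21*(15 - 4))*(1*0))*(1/4303) = (-21*11*0)*(1/4303) = -231*0*(1/4303) = 0*(1/4303) = 0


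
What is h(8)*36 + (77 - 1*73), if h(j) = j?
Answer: 292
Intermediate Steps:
h(8)*36 + (77 - 1*73) = 8*36 + (77 - 1*73) = 288 + (77 - 73) = 288 + 4 = 292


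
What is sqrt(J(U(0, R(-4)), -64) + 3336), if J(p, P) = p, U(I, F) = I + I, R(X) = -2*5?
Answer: 2*sqrt(834) ≈ 57.758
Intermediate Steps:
R(X) = -10
U(I, F) = 2*I
sqrt(J(U(0, R(-4)), -64) + 3336) = sqrt(2*0 + 3336) = sqrt(0 + 3336) = sqrt(3336) = 2*sqrt(834)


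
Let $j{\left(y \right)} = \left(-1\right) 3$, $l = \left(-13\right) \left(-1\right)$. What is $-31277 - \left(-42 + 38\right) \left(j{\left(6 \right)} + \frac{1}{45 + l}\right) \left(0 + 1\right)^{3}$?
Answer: $- \frac{907379}{29} \approx -31289.0$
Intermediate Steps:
$l = 13$
$j{\left(y \right)} = -3$
$-31277 - \left(-42 + 38\right) \left(j{\left(6 \right)} + \frac{1}{45 + l}\right) \left(0 + 1\right)^{3} = -31277 - \left(-42 + 38\right) \left(-3 + \frac{1}{45 + 13}\right) \left(0 + 1\right)^{3} = -31277 - - 4 \left(-3 + \frac{1}{58}\right) 1^{3} = -31277 - - 4 \left(-3 + \frac{1}{58}\right) 1 = -31277 - \left(-4\right) \left(- \frac{173}{58}\right) 1 = -31277 - \frac{346}{29} \cdot 1 = -31277 - \frac{346}{29} = - \frac{907379}{29}$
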